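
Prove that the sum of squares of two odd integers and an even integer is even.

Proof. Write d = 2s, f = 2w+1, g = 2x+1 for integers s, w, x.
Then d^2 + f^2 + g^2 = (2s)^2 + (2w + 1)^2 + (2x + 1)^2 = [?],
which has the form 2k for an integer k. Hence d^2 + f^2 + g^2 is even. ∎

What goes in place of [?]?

2(2s^2 + 2w^2 + 2w + 2x^2 + 2x + 1)

(2s)^2 + (2w + 1)^2 + (2x + 1)^2 = 4s^2 + 4w^2 + 4w + 4x^2 + 4x + 2
= 2(2s^2 + 2w^2 + 2w + 2x^2 + 2x + 1).
Since 2s^2 + 2w^2 + 2w + 2x^2 + 2x + 1 is an integer, the sum of squares is of the form 2k for an integer k.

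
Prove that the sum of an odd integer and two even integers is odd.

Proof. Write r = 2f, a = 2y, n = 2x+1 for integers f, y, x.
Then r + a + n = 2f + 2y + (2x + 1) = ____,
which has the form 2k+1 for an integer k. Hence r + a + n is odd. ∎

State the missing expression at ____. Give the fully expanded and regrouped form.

2(f + x + y) + 1

2f + 2y + (2x + 1) = 2f + 2x + 2y + 1
= 2(f + x + y) + 1.
Since f + x + y is an integer, the sum is of the form 2k+1 for an integer k.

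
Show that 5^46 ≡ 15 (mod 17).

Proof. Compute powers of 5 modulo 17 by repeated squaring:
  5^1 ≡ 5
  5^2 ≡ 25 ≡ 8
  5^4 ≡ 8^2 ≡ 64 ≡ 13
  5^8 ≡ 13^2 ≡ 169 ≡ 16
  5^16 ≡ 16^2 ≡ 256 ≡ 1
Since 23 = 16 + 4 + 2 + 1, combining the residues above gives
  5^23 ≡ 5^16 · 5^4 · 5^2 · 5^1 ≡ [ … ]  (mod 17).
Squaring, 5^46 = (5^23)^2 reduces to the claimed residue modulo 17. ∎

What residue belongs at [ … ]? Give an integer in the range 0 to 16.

10

5^16 · 5^4 · 5^2 · 5^1 ≡ 1 · 13 · 8 · 5 = 520.
520 mod 17 = 10, so 5^23 ≡ 10 (mod 17).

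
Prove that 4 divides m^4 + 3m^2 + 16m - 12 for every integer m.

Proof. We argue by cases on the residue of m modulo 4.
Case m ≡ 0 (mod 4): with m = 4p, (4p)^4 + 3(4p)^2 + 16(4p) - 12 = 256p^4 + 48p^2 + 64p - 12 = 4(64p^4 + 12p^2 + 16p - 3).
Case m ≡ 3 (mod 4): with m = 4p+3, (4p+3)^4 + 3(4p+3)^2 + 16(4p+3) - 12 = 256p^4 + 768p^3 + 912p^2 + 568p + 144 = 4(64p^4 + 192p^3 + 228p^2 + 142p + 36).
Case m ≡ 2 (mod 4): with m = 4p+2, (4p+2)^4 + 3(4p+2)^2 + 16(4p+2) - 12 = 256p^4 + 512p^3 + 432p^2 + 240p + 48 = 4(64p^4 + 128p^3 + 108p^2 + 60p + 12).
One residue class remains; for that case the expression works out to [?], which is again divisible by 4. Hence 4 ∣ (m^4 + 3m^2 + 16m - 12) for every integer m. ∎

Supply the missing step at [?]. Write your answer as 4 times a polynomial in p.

The residues treated are {0, 3, 2}, so the missing case is m ≡ 1 (mod 4); write m = 4p+1.
Then (4p+1)^4 + 3(4p+1)^2 + 16(4p+1) - 12 = 256p^4 + 256p^3 + 144p^2 + 104p + 8 = 4(64p^4 + 64p^3 + 36p^2 + 26p + 2).

4(64p^4 + 64p^3 + 36p^2 + 26p + 2)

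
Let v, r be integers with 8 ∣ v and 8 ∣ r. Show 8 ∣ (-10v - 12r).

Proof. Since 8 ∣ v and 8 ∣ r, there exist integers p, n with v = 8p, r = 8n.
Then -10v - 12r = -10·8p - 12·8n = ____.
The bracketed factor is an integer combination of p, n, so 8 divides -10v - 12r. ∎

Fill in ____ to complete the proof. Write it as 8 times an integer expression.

Pull the common 8 out of every term: -10·8p - 12·8n = 8(-12n - 10p).
-12n - 10p is an integer, which exhibits the divisibility.

8(-12n - 10p)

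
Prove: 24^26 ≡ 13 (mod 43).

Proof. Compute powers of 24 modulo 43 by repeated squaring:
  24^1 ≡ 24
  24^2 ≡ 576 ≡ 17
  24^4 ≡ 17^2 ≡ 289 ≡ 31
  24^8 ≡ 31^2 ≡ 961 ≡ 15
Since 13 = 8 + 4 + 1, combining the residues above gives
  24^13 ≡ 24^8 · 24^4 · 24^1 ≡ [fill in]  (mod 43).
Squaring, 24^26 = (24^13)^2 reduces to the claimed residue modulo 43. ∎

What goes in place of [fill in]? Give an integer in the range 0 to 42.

Multiply the listed residues: 15 · 31 · 24 = 465 → 11160.
Reducing modulo 43: 11160 = 259·43 + 23, so 24^13 ≡ 23.

23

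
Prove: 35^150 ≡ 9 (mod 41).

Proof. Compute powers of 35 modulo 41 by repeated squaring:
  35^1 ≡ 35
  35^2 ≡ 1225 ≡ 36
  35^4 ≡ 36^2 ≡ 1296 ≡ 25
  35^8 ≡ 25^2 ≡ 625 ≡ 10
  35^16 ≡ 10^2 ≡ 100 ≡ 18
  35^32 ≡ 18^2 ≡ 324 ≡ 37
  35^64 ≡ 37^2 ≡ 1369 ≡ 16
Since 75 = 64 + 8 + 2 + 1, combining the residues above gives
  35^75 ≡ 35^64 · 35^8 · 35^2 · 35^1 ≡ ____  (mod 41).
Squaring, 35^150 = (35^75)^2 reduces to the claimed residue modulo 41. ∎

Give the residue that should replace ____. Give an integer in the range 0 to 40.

35^64 · 35^8 · 35^2 · 35^1 ≡ 16 · 10 · 36 · 35 = 201600.
201600 mod 41 = 3, so 35^75 ≡ 3 (mod 41).

3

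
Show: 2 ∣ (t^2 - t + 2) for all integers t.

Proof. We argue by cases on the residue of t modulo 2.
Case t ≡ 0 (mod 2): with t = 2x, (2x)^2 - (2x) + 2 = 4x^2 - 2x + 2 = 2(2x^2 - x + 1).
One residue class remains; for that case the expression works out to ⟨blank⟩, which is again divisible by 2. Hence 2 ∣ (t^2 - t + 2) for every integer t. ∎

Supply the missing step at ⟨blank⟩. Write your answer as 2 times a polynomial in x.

2(2x^2 + x + 1)

The residues treated are {0}, so the missing case is t ≡ 1 (mod 2); write t = 2x+1.
Then (2x+1)^2 - (2x+1) + 2 = 4x^2 + 2x + 2 = 2(2x^2 + x + 1).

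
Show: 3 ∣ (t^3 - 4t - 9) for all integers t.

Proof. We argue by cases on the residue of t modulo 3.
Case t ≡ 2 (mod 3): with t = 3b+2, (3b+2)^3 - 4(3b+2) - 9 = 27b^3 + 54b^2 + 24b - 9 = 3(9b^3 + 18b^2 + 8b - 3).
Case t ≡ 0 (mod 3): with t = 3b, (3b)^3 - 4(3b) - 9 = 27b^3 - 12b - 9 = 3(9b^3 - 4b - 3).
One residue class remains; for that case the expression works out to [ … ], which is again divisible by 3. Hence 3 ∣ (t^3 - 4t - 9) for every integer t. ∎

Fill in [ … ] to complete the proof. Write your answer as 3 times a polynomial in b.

3(9b^3 + 9b^2 - b - 4)

Only t ≡ 1 (mod 3) is unaccounted for. Put t = 3b+1:
(3b+1)^3 - 4(3b+1) - 9 expands to 27b^3 + 27b^2 - 3b - 12,
and factoring out 3 leaves 3(9b^3 + 9b^2 - b - 4).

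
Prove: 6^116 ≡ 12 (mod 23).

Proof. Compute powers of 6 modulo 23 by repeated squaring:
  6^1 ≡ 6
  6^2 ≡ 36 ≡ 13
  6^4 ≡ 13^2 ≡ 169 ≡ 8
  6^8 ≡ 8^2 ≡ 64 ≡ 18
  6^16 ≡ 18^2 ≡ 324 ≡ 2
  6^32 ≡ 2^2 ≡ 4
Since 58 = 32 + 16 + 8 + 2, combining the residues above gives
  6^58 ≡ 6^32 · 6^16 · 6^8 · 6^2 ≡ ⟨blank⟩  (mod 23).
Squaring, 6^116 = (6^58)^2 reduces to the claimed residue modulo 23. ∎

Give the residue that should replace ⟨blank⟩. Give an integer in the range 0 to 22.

Multiply the listed residues: 4 · 2 · 18 · 13 = 8 → 144 → 1872.
Reducing modulo 23: 1872 = 81·23 + 9, so 6^58 ≡ 9.

9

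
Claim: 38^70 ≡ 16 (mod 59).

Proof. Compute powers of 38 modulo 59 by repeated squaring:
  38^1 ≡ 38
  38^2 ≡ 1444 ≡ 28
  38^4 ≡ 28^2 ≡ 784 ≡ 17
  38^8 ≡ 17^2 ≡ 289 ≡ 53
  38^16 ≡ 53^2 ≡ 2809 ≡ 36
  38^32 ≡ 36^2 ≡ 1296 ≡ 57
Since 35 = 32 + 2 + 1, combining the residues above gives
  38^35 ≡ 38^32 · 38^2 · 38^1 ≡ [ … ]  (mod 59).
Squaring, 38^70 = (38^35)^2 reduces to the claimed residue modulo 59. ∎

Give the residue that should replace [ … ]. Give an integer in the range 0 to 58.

38^32 · 38^2 · 38^1 ≡ 57 · 28 · 38 = 60648.
60648 mod 59 = 55, so 38^35 ≡ 55 (mod 59).

55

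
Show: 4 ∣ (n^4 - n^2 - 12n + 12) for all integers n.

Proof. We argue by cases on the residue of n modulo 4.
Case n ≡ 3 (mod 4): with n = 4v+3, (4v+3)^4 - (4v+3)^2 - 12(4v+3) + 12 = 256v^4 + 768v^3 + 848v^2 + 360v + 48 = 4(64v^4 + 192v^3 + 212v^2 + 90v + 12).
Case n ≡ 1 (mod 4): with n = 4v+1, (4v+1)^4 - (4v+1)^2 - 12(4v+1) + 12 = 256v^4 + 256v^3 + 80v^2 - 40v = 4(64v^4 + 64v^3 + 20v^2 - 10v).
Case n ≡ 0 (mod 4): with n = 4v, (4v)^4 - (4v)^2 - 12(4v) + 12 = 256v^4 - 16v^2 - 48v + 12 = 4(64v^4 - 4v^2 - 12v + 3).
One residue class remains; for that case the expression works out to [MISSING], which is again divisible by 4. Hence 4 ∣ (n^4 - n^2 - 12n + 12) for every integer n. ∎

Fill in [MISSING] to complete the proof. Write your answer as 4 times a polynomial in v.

Only n ≡ 2 (mod 4) is unaccounted for. Put n = 4v+2:
(4v+2)^4 - (4v+2)^2 - 12(4v+2) + 12 expands to 256v^4 + 512v^3 + 368v^2 + 64v,
and factoring out 4 leaves 4(64v^4 + 128v^3 + 92v^2 + 16v).

4(64v^4 + 128v^3 + 92v^2 + 16v)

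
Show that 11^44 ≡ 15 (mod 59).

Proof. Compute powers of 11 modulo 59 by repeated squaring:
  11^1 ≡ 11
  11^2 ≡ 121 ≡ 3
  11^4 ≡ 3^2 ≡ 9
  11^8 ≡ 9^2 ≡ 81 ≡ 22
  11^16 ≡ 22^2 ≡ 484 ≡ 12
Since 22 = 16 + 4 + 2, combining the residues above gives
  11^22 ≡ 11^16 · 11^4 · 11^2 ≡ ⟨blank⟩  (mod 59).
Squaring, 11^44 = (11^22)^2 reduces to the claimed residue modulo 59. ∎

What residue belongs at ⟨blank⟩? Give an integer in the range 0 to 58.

29

11^16 · 11^4 · 11^2 ≡ 12 · 9 · 3 = 324.
324 mod 59 = 29, so 11^22 ≡ 29 (mod 59).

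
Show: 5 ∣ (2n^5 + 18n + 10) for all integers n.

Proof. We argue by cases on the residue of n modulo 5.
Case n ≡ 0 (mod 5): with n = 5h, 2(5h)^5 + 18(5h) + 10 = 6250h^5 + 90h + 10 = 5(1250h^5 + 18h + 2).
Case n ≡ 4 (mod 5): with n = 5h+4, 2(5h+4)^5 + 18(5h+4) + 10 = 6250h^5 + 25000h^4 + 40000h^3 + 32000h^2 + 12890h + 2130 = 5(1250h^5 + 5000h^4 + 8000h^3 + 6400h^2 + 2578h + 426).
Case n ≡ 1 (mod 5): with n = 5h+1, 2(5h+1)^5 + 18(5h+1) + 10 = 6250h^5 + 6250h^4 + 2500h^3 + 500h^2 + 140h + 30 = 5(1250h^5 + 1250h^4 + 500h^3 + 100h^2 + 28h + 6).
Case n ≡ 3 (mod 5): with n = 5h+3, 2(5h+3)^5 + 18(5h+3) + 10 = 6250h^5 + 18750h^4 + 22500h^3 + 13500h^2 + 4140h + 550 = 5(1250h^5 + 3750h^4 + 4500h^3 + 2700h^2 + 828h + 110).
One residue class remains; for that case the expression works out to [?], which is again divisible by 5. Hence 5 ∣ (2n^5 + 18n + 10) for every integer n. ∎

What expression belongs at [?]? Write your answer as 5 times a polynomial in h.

Only n ≡ 2 (mod 5) is unaccounted for. Put n = 5h+2:
2(5h+2)^5 + 18(5h+2) + 10 expands to 6250h^5 + 12500h^4 + 10000h^3 + 4000h^2 + 890h + 110,
and factoring out 5 leaves 5(1250h^5 + 2500h^4 + 2000h^3 + 800h^2 + 178h + 22).

5(1250h^5 + 2500h^4 + 2000h^3 + 800h^2 + 178h + 22)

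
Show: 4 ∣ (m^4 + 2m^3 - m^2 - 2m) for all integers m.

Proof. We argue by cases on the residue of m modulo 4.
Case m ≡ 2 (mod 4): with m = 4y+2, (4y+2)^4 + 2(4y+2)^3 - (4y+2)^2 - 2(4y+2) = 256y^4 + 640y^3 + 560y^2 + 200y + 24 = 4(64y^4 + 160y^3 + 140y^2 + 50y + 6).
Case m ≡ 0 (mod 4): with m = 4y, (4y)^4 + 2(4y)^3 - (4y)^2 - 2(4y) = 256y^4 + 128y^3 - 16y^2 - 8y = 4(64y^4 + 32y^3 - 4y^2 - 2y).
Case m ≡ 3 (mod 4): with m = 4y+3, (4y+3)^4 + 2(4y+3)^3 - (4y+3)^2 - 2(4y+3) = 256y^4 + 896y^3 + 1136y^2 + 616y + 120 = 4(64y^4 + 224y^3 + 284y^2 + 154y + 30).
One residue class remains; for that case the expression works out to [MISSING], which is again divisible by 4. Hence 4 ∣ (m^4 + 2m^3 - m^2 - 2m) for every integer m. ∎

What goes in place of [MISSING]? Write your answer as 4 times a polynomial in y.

4(64y^4 + 96y^3 + 44y^2 + 6y)

The residues treated are {2, 0, 3}, so the missing case is m ≡ 1 (mod 4); write m = 4y+1.
Then (4y+1)^4 + 2(4y+1)^3 - (4y+1)^2 - 2(4y+1) = 256y^4 + 384y^3 + 176y^2 + 24y = 4(64y^4 + 96y^3 + 44y^2 + 6y).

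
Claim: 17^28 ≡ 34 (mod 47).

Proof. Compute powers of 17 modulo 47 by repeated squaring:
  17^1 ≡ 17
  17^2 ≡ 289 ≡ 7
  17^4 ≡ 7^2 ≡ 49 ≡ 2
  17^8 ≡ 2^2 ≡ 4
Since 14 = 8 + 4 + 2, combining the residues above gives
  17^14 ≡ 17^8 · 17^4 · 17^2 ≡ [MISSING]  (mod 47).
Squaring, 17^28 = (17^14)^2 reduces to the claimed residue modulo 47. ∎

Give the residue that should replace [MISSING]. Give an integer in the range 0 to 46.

17^8 · 17^4 · 17^2 ≡ 4 · 2 · 7 = 56.
56 mod 47 = 9, so 17^14 ≡ 9 (mod 47).

9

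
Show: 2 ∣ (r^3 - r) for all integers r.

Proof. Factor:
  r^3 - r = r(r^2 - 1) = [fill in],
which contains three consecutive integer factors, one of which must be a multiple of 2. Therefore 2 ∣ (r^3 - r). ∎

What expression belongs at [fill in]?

r(r^2 - 1) = r(r - 1)(r + 1) = (r - 1)r(r + 1).
These three factors are consecutive integers, so their product is divisible by 2.

(r - 1)r(r + 1)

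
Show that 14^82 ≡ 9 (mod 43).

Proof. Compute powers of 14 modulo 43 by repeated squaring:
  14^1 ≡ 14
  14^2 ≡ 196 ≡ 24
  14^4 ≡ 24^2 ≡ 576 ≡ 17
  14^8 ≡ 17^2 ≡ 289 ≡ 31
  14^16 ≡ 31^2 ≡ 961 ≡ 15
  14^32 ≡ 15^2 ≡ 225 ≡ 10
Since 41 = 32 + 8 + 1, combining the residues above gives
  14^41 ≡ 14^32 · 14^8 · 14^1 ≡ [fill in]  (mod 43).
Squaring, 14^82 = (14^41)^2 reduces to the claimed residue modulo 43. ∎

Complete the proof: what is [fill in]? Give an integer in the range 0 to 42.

14^32 · 14^8 · 14^1 ≡ 10 · 31 · 14 = 4340.
4340 mod 43 = 40, so 14^41 ≡ 40 (mod 43).

40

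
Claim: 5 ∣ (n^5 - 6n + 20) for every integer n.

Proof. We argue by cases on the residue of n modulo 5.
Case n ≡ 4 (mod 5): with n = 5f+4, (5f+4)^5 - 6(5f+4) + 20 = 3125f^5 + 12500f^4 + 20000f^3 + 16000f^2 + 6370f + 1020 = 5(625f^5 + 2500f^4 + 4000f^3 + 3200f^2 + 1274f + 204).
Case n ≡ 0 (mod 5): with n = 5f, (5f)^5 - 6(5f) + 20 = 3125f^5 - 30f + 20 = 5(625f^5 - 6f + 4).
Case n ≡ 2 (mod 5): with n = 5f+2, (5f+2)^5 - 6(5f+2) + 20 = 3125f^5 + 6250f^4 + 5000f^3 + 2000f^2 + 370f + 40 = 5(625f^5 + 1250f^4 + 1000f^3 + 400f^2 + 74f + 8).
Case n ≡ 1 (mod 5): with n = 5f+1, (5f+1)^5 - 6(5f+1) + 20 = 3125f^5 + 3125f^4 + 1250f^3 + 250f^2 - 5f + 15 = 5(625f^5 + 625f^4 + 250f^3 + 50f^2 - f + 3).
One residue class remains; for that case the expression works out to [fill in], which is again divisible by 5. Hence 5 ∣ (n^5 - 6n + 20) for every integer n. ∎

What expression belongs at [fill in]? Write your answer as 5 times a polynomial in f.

5(625f^5 + 1875f^4 + 2250f^3 + 1350f^2 + 399f + 49)

The residues treated are {4, 0, 2, 1}, so the missing case is n ≡ 3 (mod 5); write n = 5f+3.
Then (5f+3)^5 - 6(5f+3) + 20 = 3125f^5 + 9375f^4 + 11250f^3 + 6750f^2 + 1995f + 245 = 5(625f^5 + 1875f^4 + 2250f^3 + 1350f^2 + 399f + 49).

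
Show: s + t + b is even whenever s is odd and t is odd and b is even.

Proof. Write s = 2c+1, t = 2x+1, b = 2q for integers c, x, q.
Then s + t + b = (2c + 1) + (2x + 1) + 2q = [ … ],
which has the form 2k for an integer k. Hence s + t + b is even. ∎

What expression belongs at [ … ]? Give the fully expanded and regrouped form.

2(c + q + x + 1)

Expanding: (2c + 1) + (2x + 1) + 2q = 2c + 2q + 2x + 2.
Every term is even; pulling out the factor of 2 gives 2(c + q + x + 1).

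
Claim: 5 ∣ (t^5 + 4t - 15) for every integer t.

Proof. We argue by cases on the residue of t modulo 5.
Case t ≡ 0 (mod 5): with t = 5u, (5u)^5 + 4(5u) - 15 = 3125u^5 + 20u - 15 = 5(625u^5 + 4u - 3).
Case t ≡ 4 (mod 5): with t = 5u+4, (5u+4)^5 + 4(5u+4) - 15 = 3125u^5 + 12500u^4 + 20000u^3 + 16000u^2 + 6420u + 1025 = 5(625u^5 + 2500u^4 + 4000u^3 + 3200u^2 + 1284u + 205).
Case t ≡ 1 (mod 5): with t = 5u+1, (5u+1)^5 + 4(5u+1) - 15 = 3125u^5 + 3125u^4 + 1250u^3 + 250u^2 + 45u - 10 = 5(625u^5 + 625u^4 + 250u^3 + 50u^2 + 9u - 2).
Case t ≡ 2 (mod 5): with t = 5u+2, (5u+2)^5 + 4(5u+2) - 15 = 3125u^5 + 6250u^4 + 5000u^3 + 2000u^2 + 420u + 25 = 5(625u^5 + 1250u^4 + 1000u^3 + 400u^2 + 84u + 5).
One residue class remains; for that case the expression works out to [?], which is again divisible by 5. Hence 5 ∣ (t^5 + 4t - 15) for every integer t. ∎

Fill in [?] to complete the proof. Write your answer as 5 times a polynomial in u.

The residues treated are {0, 4, 1, 2}, so the missing case is t ≡ 3 (mod 5); write t = 5u+3.
Then (5u+3)^5 + 4(5u+3) - 15 = 3125u^5 + 9375u^4 + 11250u^3 + 6750u^2 + 2045u + 240 = 5(625u^5 + 1875u^4 + 2250u^3 + 1350u^2 + 409u + 48).

5(625u^5 + 1875u^4 + 2250u^3 + 1350u^2 + 409u + 48)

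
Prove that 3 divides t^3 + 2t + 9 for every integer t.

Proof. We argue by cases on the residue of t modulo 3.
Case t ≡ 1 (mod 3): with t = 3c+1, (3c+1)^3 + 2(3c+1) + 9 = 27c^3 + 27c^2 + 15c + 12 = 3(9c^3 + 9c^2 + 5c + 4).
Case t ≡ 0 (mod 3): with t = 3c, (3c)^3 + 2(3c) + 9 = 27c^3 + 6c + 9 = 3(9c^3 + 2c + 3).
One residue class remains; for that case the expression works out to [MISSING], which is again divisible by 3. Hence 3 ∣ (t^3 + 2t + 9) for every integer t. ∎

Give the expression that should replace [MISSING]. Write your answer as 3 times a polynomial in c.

The residues treated are {1, 0}, so the missing case is t ≡ 2 (mod 3); write t = 3c+2.
Then (3c+2)^3 + 2(3c+2) + 9 = 27c^3 + 54c^2 + 42c + 21 = 3(9c^3 + 18c^2 + 14c + 7).

3(9c^3 + 18c^2 + 14c + 7)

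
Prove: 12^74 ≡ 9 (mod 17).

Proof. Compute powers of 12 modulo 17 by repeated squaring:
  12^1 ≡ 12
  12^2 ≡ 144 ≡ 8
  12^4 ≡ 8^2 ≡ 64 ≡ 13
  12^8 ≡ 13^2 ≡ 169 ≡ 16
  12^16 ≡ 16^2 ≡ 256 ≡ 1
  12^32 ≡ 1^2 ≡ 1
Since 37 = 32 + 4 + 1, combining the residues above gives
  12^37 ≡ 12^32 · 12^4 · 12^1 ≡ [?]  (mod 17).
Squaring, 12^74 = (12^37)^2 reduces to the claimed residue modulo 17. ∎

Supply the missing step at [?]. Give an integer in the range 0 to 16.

3

12^32 · 12^4 · 12^1 ≡ 1 · 13 · 12 = 156.
156 mod 17 = 3, so 12^37 ≡ 3 (mod 17).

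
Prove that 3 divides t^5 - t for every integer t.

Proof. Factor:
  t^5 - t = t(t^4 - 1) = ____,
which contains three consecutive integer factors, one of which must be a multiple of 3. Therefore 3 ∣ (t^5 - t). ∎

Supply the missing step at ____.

(t - 1)t(t + 1)(t^2 + 1)

t^4 - 1 = (t^2 - 1)(t^2 + 1), and t^2 - 1 = (t-1)(t+1).
So t(t^4 - 1) = (t - 1)t(t + 1)(t^2 + 1).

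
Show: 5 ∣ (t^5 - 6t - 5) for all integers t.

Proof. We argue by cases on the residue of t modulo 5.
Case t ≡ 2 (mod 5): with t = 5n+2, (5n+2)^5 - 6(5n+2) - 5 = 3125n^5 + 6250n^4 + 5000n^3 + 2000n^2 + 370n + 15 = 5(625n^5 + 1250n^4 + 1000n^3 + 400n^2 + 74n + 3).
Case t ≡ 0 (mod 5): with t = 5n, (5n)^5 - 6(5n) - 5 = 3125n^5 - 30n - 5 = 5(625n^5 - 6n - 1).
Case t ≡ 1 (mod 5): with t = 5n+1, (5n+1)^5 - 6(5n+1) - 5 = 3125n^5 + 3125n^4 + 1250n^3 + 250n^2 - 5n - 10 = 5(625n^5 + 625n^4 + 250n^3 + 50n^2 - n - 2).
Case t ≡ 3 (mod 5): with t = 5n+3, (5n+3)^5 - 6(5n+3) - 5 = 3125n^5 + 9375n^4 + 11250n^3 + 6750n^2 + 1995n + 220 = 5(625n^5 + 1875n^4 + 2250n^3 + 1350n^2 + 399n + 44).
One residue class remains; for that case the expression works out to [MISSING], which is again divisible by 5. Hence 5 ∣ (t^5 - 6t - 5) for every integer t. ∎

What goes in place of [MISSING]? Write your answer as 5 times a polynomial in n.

5(625n^5 + 2500n^4 + 4000n^3 + 3200n^2 + 1274n + 199)

The residues treated are {2, 0, 1, 3}, so the missing case is t ≡ 4 (mod 5); write t = 5n+4.
Then (5n+4)^5 - 6(5n+4) - 5 = 3125n^5 + 12500n^4 + 20000n^3 + 16000n^2 + 6370n + 995 = 5(625n^5 + 2500n^4 + 4000n^3 + 3200n^2 + 1274n + 199).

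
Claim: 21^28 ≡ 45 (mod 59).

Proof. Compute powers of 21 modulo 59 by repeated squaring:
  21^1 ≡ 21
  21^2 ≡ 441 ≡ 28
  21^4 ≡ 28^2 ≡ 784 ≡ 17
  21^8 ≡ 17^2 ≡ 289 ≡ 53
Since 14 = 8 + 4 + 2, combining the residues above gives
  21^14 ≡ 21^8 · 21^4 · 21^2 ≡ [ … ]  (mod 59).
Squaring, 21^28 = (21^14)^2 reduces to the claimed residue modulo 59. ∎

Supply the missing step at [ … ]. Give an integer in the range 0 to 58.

35

Multiply the listed residues: 53 · 17 · 28 = 901 → 25228.
Reducing modulo 59: 25228 = 427·59 + 35, so 21^14 ≡ 35.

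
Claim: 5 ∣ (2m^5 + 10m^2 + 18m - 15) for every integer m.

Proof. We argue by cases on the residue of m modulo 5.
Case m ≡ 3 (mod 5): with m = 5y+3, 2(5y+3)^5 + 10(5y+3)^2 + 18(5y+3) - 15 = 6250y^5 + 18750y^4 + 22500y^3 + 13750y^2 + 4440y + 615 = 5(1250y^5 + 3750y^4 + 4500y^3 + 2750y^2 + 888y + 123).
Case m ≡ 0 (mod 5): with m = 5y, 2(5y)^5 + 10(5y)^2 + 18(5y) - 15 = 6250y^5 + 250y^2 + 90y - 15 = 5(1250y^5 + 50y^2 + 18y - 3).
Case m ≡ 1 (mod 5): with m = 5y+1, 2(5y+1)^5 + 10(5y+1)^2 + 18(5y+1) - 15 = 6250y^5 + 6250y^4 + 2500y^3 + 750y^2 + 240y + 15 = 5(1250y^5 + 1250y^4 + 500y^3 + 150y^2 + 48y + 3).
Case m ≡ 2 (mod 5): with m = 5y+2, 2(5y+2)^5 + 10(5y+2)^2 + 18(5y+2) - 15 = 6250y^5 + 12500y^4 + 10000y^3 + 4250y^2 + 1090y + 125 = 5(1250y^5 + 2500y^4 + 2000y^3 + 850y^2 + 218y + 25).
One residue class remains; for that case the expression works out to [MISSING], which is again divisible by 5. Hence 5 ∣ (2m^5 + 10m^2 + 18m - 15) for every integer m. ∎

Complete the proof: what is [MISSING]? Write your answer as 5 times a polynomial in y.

5(1250y^5 + 5000y^4 + 8000y^3 + 6450y^2 + 2658y + 453)

Only m ≡ 4 (mod 5) is unaccounted for. Put m = 5y+4:
2(5y+4)^5 + 10(5y+4)^2 + 18(5y+4) - 15 expands to 6250y^5 + 25000y^4 + 40000y^3 + 32250y^2 + 13290y + 2265,
and factoring out 5 leaves 5(1250y^5 + 5000y^4 + 8000y^3 + 6450y^2 + 2658y + 453).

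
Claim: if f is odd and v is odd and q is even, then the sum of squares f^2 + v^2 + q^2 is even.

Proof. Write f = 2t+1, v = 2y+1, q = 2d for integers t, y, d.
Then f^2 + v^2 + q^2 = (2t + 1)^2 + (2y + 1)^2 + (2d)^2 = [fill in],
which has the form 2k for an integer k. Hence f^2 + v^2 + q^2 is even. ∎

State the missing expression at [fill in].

Expanding: (2t + 1)^2 + (2y + 1)^2 + (2d)^2 = 4d^2 + 4t^2 + 4t + 4y^2 + 4y + 2.
Every term is even; pulling out the factor of 2 gives 2(2d^2 + 2t^2 + 2t + 2y^2 + 2y + 1).

2(2d^2 + 2t^2 + 2t + 2y^2 + 2y + 1)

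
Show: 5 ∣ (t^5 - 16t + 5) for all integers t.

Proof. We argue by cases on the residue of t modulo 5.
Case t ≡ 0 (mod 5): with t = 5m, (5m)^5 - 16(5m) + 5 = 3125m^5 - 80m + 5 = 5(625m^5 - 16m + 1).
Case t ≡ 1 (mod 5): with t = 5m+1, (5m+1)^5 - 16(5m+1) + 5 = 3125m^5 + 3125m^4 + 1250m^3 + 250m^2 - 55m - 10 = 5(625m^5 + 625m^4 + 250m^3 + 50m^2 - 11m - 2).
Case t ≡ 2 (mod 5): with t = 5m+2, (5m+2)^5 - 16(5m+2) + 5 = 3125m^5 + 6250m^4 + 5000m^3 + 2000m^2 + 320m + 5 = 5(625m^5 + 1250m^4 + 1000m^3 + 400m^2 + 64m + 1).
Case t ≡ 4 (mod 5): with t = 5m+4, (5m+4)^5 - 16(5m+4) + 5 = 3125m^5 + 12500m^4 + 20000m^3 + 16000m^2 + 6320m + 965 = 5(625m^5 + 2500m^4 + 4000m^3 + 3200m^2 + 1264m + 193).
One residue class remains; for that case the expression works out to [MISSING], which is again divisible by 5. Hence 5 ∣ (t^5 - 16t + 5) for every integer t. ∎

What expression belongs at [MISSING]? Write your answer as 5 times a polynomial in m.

5(625m^5 + 1875m^4 + 2250m^3 + 1350m^2 + 389m + 40)

Only t ≡ 3 (mod 5) is unaccounted for. Put t = 5m+3:
(5m+3)^5 - 16(5m+3) + 5 expands to 3125m^5 + 9375m^4 + 11250m^3 + 6750m^2 + 1945m + 200,
and factoring out 5 leaves 5(625m^5 + 1875m^4 + 2250m^3 + 1350m^2 + 389m + 40).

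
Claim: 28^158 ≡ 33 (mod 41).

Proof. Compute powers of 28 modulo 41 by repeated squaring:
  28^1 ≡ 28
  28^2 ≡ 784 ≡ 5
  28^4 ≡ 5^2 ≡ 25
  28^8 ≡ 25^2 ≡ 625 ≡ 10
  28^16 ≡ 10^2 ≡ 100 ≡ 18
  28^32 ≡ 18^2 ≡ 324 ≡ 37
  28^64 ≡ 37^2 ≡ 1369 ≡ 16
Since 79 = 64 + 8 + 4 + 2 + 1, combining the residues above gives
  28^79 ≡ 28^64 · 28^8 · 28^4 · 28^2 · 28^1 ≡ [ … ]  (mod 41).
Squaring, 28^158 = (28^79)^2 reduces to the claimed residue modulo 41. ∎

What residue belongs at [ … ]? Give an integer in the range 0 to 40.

22

Multiply the listed residues: 16 · 10 · 25 · 5 · 28 = 160 → 4000 → 20000 → 560000.
Reducing modulo 41: 560000 = 13658·41 + 22, so 28^79 ≡ 22.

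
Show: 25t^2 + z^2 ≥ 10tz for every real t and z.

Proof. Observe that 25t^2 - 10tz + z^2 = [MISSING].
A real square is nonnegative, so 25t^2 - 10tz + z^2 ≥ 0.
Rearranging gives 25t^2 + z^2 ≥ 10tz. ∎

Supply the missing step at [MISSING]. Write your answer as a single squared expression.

25t^2 - 10tz + z^2 is a perfect-square trinomial: the outer terms are (5t)^2 and (z)^2, and the cross term is -2·5t·z.
So 25t^2 - 10tz + z^2 = (5t - z)^2 ≥ 0.

(5t - z)^2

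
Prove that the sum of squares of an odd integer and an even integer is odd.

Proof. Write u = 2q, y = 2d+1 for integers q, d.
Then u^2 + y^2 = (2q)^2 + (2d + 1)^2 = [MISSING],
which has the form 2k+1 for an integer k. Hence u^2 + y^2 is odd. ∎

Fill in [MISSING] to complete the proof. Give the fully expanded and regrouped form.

2(2d^2 + 2d + 2q^2) + 1

Expanding: (2q)^2 + (2d + 1)^2 = 4d^2 + 4d + 4q^2 + 1.
Every term except the constant is even, so this is 2(2d^2 + 2d + 2q^2) + 1,
and 2d^2 + 2d + 2q^2 ∈ ℤ gives the required form.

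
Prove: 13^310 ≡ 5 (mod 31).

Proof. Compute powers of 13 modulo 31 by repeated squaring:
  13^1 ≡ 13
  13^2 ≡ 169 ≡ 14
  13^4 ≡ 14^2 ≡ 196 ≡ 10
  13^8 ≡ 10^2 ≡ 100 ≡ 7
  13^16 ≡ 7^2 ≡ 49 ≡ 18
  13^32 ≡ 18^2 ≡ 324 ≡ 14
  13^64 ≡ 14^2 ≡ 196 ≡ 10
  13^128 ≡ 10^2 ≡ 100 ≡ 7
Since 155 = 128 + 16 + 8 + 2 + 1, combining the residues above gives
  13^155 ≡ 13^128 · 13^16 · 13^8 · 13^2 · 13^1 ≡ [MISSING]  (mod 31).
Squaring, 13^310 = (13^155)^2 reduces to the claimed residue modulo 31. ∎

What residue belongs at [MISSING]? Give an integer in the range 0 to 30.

Multiply the listed residues: 7 · 18 · 7 · 14 · 13 = 126 → 882 → 12348 → 160524.
Reducing modulo 31: 160524 = 5178·31 + 6, so 13^155 ≡ 6.

6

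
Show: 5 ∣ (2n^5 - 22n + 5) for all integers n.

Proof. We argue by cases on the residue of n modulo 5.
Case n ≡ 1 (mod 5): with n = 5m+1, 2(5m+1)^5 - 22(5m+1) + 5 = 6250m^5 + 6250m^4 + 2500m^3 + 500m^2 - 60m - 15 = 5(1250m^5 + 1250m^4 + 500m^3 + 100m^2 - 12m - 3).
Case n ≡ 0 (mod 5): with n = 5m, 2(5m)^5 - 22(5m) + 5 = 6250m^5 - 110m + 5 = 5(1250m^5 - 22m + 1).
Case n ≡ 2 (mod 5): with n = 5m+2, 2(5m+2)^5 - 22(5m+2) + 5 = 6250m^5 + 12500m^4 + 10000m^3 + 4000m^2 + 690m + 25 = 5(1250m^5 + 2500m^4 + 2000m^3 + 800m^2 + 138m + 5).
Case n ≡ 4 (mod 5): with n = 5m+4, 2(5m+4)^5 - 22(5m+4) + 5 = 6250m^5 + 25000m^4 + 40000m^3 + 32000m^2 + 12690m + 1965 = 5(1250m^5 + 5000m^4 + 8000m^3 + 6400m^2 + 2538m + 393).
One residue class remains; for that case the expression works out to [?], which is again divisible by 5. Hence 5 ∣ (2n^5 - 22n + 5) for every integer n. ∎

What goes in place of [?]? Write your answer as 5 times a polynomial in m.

Only n ≡ 3 (mod 5) is unaccounted for. Put n = 5m+3:
2(5m+3)^5 - 22(5m+3) + 5 expands to 6250m^5 + 18750m^4 + 22500m^3 + 13500m^2 + 3940m + 425,
and factoring out 5 leaves 5(1250m^5 + 3750m^4 + 4500m^3 + 2700m^2 + 788m + 85).

5(1250m^5 + 3750m^4 + 4500m^3 + 2700m^2 + 788m + 85)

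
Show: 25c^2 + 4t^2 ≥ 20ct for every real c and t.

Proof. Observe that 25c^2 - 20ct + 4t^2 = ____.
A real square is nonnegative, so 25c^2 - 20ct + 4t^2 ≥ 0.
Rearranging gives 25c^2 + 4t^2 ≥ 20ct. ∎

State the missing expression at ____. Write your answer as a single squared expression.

The leading and trailing coefficients are 5^2 and 2^2, and 20 = 2·5·2, so the trinomial is (5c - 2t)^2.
Hence 25c^2 - 20ct + 4t^2 ≥ 0.

(5c - 2t)^2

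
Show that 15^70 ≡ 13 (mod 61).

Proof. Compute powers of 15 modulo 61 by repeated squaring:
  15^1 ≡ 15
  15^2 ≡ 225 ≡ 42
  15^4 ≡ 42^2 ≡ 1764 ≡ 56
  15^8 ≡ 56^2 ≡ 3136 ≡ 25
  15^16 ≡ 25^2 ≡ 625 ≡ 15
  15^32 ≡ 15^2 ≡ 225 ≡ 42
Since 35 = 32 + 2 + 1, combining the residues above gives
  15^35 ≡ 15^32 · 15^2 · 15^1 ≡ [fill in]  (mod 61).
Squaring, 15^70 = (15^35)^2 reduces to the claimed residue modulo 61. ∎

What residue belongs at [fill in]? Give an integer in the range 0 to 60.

Multiply the listed residues: 42 · 42 · 15 = 1764 → 26460.
Reducing modulo 61: 26460 = 433·61 + 47, so 15^35 ≡ 47.

47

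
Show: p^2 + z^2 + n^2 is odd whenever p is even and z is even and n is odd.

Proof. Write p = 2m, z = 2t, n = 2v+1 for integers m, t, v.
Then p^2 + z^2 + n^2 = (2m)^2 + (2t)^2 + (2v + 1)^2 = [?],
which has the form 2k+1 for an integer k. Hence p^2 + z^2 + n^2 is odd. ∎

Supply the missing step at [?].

2(2m^2 + 2t^2 + 2v^2 + 2v) + 1

Expanding: (2m)^2 + (2t)^2 + (2v + 1)^2 = 4m^2 + 4t^2 + 4v^2 + 4v + 1.
Every term except the constant is even, so this is 2(2m^2 + 2t^2 + 2v^2 + 2v) + 1,
and 2m^2 + 2t^2 + 2v^2 + 2v ∈ ℤ gives the required form.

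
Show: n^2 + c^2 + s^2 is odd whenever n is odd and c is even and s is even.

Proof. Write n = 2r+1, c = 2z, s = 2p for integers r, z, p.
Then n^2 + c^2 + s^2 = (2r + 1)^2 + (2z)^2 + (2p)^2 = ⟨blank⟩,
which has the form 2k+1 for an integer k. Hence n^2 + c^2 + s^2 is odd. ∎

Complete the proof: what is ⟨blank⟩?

Expanding: (2r + 1)^2 + (2z)^2 + (2p)^2 = 4p^2 + 4r^2 + 4r + 4z^2 + 1.
Every term except the constant is even, so this is 2(2p^2 + 2r^2 + 2r + 2z^2) + 1,
and 2p^2 + 2r^2 + 2r + 2z^2 ∈ ℤ gives the required form.

2(2p^2 + 2r^2 + 2r + 2z^2) + 1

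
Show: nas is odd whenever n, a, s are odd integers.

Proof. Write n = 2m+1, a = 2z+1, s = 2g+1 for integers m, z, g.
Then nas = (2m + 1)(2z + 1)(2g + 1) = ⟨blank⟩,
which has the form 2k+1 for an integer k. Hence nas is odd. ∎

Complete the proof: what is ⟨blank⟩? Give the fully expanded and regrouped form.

2(4gmz + 2gm + 2gz + g + 2mz + m + z) + 1

Expanding: (2m + 1)(2z + 1)(2g + 1) = 8gmz + 4gm + 4gz + 2g + 4mz + 2m + 2z + 1.
Every term except the constant is even, so this is 2(4gmz + 2gm + 2gz + g + 2mz + m + z) + 1,
and 4gmz + 2gm + 2gz + g + 2mz + m + z ∈ ℤ gives the required form.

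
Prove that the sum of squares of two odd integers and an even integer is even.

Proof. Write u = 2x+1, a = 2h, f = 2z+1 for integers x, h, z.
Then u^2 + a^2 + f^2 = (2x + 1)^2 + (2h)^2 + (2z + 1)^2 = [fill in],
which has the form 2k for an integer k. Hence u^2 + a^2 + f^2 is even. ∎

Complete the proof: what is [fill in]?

Expanding: (2x + 1)^2 + (2h)^2 + (2z + 1)^2 = 4h^2 + 4x^2 + 4x + 4z^2 + 4z + 2.
Every term is even; pulling out the factor of 2 gives 2(2h^2 + 2x^2 + 2x + 2z^2 + 2z + 1).

2(2h^2 + 2x^2 + 2x + 2z^2 + 2z + 1)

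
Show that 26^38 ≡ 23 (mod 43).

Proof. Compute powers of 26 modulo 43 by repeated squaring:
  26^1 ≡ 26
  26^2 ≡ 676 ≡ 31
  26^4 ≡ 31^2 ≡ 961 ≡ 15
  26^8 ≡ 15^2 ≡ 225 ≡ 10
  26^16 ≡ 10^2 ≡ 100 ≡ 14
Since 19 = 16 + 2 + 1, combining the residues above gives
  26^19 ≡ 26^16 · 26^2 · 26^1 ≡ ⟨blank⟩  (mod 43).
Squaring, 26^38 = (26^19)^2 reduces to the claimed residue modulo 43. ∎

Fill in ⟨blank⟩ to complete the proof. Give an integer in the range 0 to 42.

26^16 · 26^2 · 26^1 ≡ 14 · 31 · 26 = 11284.
11284 mod 43 = 18, so 26^19 ≡ 18 (mod 43).

18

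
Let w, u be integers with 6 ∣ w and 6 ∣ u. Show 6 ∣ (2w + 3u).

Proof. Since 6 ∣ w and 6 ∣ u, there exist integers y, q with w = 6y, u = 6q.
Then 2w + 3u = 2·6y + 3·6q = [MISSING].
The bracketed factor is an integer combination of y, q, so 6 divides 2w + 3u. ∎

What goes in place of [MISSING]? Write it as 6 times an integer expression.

6(3q + 2y)

Each term has a factor of 6: 2·6y + 3·6q = 6·(3q + 2y).
Since 3q + 2y is an integer, 6 ∣ (2w + 3u).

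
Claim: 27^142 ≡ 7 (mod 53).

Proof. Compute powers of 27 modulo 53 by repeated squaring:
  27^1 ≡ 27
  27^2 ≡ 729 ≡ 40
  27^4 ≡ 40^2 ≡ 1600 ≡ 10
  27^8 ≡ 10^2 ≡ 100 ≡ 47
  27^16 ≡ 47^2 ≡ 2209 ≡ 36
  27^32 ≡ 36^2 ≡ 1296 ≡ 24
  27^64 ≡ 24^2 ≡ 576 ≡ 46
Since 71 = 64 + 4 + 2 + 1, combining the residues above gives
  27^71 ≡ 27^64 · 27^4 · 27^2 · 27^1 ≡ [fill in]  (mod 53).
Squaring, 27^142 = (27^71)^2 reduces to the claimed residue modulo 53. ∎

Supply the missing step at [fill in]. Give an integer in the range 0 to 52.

Multiply the listed residues: 46 · 10 · 40 · 27 = 460 → 18400 → 496800.
Reducing modulo 53: 496800 = 9373·53 + 31, so 27^71 ≡ 31.

31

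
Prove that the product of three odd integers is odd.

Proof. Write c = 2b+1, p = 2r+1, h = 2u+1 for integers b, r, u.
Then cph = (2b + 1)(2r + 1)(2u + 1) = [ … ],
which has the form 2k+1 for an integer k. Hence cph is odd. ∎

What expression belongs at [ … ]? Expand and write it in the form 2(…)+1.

2(4bru + 2br + 2bu + b + 2ru + r + u) + 1

Expanding: (2b + 1)(2r + 1)(2u + 1) = 8bru + 4br + 4bu + 2b + 4ru + 2r + 2u + 1.
Every term except the constant is even, so this is 2(4bru + 2br + 2bu + b + 2ru + r + u) + 1,
and 4bru + 2br + 2bu + b + 2ru + r + u ∈ ℤ gives the required form.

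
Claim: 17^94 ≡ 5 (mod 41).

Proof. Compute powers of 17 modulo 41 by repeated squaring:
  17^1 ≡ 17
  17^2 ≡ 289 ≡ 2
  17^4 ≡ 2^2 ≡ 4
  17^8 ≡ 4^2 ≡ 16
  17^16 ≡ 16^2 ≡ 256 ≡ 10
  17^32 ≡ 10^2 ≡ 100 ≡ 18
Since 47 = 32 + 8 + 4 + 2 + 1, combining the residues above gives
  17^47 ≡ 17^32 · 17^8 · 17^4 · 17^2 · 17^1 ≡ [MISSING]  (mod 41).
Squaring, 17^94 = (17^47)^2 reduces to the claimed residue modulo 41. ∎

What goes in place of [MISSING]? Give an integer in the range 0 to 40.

13

17^32 · 17^8 · 17^4 · 17^2 · 17^1 ≡ 18 · 16 · 4 · 2 · 17 = 39168.
39168 mod 41 = 13, so 17^47 ≡ 13 (mod 41).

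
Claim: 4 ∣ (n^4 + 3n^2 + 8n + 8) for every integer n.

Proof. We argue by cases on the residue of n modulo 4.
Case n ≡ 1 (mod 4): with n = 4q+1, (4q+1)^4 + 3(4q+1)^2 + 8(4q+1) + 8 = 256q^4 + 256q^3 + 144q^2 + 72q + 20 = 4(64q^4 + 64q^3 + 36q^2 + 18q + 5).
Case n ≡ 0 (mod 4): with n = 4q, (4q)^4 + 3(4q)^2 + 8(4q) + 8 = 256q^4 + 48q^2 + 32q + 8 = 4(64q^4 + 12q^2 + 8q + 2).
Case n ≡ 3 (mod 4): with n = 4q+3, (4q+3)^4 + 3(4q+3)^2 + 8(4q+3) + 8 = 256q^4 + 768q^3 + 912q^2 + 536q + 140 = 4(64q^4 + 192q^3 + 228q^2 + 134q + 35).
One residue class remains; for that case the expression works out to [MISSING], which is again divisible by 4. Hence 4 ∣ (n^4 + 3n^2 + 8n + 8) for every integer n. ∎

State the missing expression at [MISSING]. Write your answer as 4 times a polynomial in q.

4(64q^4 + 128q^3 + 108q^2 + 52q + 13)

Only n ≡ 2 (mod 4) is unaccounted for. Put n = 4q+2:
(4q+2)^4 + 3(4q+2)^2 + 8(4q+2) + 8 expands to 256q^4 + 512q^3 + 432q^2 + 208q + 52,
and factoring out 4 leaves 4(64q^4 + 128q^3 + 108q^2 + 52q + 13).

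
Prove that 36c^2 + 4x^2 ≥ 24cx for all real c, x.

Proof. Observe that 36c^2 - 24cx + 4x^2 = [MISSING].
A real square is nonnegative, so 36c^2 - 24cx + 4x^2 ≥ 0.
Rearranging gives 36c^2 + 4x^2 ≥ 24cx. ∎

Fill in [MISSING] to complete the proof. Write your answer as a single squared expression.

36c^2 - 24cx + 4x^2 is a perfect-square trinomial: the outer terms are (6c)^2 and (2x)^2, and the cross term is -2·6c·2x.
So 36c^2 - 24cx + 4x^2 = (6c - 2x)^2 ≥ 0.

(6c - 2x)^2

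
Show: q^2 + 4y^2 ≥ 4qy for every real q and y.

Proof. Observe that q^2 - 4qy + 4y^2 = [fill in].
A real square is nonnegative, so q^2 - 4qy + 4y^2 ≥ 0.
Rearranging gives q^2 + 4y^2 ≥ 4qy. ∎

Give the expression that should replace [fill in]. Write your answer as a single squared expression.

The leading and trailing coefficients are 1^2 and 2^2, and 4 = 2·1·2, so the trinomial is (q - 2y)^2.
Hence q^2 - 4qy + 4y^2 ≥ 0.

(q - 2y)^2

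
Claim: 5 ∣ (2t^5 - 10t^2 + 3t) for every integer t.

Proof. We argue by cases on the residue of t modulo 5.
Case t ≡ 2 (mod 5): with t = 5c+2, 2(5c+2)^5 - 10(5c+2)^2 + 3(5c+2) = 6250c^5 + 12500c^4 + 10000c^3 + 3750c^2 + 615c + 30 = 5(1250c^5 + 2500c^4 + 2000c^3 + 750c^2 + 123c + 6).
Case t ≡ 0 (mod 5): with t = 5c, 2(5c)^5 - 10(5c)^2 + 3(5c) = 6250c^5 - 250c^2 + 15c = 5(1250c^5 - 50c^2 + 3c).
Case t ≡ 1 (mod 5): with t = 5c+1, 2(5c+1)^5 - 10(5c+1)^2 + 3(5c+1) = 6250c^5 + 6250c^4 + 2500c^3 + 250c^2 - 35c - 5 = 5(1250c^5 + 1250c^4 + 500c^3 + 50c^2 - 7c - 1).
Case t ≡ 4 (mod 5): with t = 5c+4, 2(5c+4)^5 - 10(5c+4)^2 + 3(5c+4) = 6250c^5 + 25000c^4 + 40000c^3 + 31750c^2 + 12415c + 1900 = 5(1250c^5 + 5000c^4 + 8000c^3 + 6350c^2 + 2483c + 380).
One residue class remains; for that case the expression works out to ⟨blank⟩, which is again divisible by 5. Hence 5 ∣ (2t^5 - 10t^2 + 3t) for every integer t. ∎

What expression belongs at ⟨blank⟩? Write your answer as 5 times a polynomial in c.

5(1250c^5 + 3750c^4 + 4500c^3 + 2650c^2 + 753c + 81)

The residues treated are {2, 0, 1, 4}, so the missing case is t ≡ 3 (mod 5); write t = 5c+3.
Then 2(5c+3)^5 - 10(5c+3)^2 + 3(5c+3) = 6250c^5 + 18750c^4 + 22500c^3 + 13250c^2 + 3765c + 405 = 5(1250c^5 + 3750c^4 + 4500c^3 + 2650c^2 + 753c + 81).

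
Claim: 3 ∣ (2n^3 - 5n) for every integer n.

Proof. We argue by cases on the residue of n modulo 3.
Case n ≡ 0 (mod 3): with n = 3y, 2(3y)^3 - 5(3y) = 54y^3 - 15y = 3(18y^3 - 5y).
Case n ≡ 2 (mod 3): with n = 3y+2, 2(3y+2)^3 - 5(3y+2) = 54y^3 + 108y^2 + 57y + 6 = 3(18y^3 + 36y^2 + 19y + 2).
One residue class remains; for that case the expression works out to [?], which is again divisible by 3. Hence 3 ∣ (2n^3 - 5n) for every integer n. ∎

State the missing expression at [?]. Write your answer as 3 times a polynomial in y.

The residues treated are {0, 2}, so the missing case is n ≡ 1 (mod 3); write n = 3y+1.
Then 2(3y+1)^3 - 5(3y+1) = 54y^3 + 54y^2 + 3y - 3 = 3(18y^3 + 18y^2 + y - 1).

3(18y^3 + 18y^2 + y - 1)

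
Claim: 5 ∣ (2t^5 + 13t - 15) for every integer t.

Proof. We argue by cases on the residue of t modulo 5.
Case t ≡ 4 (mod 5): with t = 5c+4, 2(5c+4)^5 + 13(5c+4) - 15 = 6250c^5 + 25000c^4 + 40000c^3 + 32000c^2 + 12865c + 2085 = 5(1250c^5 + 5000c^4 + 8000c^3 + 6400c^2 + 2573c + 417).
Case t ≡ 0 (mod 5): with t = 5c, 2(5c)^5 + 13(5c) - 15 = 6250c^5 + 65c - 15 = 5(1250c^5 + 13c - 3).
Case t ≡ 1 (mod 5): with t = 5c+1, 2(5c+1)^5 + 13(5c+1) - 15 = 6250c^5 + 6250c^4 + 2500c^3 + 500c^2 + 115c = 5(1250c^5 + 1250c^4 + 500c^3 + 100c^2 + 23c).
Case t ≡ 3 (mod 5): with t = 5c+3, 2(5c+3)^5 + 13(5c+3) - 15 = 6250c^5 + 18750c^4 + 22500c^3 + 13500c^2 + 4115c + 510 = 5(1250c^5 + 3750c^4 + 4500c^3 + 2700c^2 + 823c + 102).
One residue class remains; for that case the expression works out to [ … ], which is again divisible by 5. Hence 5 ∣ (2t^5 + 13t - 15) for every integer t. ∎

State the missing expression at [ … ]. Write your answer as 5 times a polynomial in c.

The residues treated are {4, 0, 1, 3}, so the missing case is t ≡ 2 (mod 5); write t = 5c+2.
Then 2(5c+2)^5 + 13(5c+2) - 15 = 6250c^5 + 12500c^4 + 10000c^3 + 4000c^2 + 865c + 75 = 5(1250c^5 + 2500c^4 + 2000c^3 + 800c^2 + 173c + 15).

5(1250c^5 + 2500c^4 + 2000c^3 + 800c^2 + 173c + 15)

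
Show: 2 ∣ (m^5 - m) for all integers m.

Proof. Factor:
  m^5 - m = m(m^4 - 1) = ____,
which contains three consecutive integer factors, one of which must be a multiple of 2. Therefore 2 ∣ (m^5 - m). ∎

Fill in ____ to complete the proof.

m^4 - 1 = (m^2 - 1)(m^2 + 1), and m^2 - 1 = (m-1)(m+1).
So m(m^4 - 1) = (m - 1)m(m + 1)(m^2 + 1).

(m - 1)m(m + 1)(m^2 + 1)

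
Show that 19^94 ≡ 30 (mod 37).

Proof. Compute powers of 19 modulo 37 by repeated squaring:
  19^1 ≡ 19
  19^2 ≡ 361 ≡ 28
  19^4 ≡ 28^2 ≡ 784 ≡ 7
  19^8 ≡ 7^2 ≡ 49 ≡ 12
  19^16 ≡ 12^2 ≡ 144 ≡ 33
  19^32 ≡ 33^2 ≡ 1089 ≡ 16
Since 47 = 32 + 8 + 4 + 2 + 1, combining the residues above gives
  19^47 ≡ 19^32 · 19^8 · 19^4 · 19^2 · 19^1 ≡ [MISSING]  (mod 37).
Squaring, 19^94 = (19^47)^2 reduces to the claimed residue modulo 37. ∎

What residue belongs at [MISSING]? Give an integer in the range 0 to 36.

19^32 · 19^8 · 19^4 · 19^2 · 19^1 ≡ 16 · 12 · 7 · 28 · 19 = 715008.
715008 mod 37 = 20, so 19^47 ≡ 20 (mod 37).

20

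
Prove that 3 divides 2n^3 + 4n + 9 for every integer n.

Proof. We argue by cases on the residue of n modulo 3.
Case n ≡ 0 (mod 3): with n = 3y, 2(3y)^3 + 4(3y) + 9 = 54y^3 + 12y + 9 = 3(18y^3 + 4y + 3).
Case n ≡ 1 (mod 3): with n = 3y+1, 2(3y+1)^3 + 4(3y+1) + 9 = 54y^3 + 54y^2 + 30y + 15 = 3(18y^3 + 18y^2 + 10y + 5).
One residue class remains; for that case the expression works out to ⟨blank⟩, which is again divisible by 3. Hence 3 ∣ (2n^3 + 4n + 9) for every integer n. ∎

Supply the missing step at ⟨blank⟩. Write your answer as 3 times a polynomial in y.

Only n ≡ 2 (mod 3) is unaccounted for. Put n = 3y+2:
2(3y+2)^3 + 4(3y+2) + 9 expands to 54y^3 + 108y^2 + 84y + 33,
and factoring out 3 leaves 3(18y^3 + 36y^2 + 28y + 11).

3(18y^3 + 36y^2 + 28y + 11)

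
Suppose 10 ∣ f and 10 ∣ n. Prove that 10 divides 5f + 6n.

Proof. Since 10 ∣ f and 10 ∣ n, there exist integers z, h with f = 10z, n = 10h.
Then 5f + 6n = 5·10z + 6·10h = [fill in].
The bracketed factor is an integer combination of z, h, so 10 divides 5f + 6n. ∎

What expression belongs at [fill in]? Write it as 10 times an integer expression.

10(6h + 5z)

Pull the common 10 out of every term: 5·10z + 6·10h = 10(6h + 5z).
6h + 5z is an integer, which exhibits the divisibility.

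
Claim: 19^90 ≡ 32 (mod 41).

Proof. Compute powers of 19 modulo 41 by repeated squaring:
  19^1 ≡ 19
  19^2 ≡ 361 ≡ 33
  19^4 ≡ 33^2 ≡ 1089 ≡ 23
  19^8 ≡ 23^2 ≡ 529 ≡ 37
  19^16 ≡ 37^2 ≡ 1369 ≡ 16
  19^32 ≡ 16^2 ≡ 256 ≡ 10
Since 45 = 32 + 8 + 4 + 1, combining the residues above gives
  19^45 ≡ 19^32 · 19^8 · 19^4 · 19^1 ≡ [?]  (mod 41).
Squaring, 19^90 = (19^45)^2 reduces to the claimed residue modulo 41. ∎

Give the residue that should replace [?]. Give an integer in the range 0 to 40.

27

Multiply the listed residues: 10 · 37 · 23 · 19 = 370 → 8510 → 161690.
Reducing modulo 41: 161690 = 3943·41 + 27, so 19^45 ≡ 27.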